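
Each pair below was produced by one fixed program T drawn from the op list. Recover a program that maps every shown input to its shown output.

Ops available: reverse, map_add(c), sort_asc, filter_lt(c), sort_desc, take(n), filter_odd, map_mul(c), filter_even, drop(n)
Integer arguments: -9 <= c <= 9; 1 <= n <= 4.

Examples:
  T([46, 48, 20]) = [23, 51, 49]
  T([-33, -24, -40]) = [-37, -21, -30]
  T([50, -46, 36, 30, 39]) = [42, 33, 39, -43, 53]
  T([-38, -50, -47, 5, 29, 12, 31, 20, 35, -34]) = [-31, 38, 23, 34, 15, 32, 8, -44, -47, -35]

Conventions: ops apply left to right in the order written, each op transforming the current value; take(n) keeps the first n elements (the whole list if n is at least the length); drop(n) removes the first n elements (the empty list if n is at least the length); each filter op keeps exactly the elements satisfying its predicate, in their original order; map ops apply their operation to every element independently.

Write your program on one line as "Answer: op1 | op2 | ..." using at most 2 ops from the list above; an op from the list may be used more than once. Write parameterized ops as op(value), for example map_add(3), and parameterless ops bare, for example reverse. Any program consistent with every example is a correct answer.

reverse | map_add(3)

Check, running the answer program on each example:
  [46, 48, 20] -> [20, 48, 46] -> [23, 51, 49]
  [-33, -24, -40] -> [-40, -24, -33] -> [-37, -21, -30]
  [50, -46, 36, 30, 39] -> [39, 30, 36, -46, 50] -> [42, 33, 39, -43, 53]
  [-38, -50, -47, 5, 29, 12, 31, 20, 35, -34] -> [-34, 35, 20, 31, 12, 29, 5, -47, -50, -38] -> [-31, 38, 23, 34, 15, 32, 8, -44, -47, -35]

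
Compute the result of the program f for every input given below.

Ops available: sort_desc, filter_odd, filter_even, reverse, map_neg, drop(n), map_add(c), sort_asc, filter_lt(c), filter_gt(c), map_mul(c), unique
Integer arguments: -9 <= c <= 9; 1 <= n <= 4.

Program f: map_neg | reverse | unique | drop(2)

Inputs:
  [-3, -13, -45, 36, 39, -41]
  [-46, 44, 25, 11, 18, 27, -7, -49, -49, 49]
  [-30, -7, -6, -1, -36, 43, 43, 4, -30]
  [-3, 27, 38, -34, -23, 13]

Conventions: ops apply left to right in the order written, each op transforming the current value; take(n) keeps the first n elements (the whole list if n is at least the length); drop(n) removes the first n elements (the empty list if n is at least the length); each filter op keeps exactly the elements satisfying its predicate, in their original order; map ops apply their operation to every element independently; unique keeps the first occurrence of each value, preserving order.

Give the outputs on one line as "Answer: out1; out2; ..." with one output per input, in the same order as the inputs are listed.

Execution, op by op:
  [-3, -13, -45, 36, 39, -41] -> [3, 13, 45, -36, -39, 41] -> [41, -39, -36, 45, 13, 3] -> [41, -39, -36, 45, 13, 3] -> [-36, 45, 13, 3]
  [-46, 44, 25, 11, 18, 27, -7, -49, -49, 49] -> [46, -44, -25, -11, -18, -27, 7, 49, 49, -49] -> [-49, 49, 49, 7, -27, -18, -11, -25, -44, 46] -> [-49, 49, 7, -27, -18, -11, -25, -44, 46] -> [7, -27, -18, -11, -25, -44, 46]
  [-30, -7, -6, -1, -36, 43, 43, 4, -30] -> [30, 7, 6, 1, 36, -43, -43, -4, 30] -> [30, -4, -43, -43, 36, 1, 6, 7, 30] -> [30, -4, -43, 36, 1, 6, 7] -> [-43, 36, 1, 6, 7]
  [-3, 27, 38, -34, -23, 13] -> [3, -27, -38, 34, 23, -13] -> [-13, 23, 34, -38, -27, 3] -> [-13, 23, 34, -38, -27, 3] -> [34, -38, -27, 3]

[-36, 45, 13, 3]; [7, -27, -18, -11, -25, -44, 46]; [-43, 36, 1, 6, 7]; [34, -38, -27, 3]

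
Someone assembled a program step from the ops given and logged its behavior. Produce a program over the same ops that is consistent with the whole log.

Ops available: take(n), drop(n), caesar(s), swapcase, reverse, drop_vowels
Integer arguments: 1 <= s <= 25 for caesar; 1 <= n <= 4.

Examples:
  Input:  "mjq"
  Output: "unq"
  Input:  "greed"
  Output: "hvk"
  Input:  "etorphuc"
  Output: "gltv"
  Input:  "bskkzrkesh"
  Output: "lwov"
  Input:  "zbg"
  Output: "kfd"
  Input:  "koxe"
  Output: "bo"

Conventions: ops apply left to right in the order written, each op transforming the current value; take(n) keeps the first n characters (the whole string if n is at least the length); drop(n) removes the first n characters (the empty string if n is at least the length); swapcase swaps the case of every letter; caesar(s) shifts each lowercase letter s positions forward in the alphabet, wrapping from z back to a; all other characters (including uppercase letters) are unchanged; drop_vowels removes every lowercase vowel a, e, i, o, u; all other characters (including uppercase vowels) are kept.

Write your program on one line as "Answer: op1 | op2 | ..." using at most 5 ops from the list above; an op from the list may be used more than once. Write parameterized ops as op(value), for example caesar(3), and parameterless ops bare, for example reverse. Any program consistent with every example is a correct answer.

drop_vowels | reverse | caesar(5) | caesar(25) | take(4)

Check, running the answer program on each example:
  "mjq" -> "mjq" -> "qjm" -> "vor" -> "unq" -> "unq"
  "greed" -> "grd" -> "drg" -> "iwl" -> "hvk" -> "hvk"
  "etorphuc" -> "trphc" -> "chprt" -> "hmuwy" -> "gltvx" -> "gltv"
  "bskkzrkesh" -> "bskkzrksh" -> "hskrzkksb" -> "mxpweppxg" -> "lwovdoowf" -> "lwov"
  "zbg" -> "zbg" -> "gbz" -> "lge" -> "kfd" -> "kfd"
  "koxe" -> "kx" -> "xk" -> "cp" -> "bo" -> "bo"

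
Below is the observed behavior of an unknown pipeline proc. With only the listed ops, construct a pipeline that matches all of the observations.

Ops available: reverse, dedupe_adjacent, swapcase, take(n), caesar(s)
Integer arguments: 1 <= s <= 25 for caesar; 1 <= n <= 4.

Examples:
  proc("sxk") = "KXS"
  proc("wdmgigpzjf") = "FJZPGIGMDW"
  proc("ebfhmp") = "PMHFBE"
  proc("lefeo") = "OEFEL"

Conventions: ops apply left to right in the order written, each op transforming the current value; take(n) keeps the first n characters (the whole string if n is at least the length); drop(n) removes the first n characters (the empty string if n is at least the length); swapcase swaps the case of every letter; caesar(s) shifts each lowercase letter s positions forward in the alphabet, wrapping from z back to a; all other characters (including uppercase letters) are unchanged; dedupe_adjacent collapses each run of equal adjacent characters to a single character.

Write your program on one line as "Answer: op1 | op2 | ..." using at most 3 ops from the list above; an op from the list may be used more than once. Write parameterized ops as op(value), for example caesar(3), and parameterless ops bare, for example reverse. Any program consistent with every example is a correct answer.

reverse | swapcase

Check, running the answer program on each example:
  "sxk" -> "kxs" -> "KXS"
  "wdmgigpzjf" -> "fjzpgigmdw" -> "FJZPGIGMDW"
  "ebfhmp" -> "pmhfbe" -> "PMHFBE"
  "lefeo" -> "oefel" -> "OEFEL"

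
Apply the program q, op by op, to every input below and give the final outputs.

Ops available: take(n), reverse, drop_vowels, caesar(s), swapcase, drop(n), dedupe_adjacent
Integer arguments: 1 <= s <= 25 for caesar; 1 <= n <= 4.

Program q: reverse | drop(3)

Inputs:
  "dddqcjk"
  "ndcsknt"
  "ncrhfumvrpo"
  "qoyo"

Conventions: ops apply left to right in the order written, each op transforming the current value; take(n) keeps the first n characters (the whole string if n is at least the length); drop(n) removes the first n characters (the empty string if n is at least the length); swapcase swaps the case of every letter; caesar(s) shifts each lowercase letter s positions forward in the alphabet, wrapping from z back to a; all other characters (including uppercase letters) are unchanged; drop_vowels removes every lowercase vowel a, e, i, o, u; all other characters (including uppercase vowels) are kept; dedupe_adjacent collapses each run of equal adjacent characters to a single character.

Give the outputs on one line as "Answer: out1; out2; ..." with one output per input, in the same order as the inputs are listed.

"qddd"; "scdn"; "vmufhrcn"; "q"

Execution, op by op:
  "dddqcjk" -> "kjcqddd" -> "qddd"
  "ndcsknt" -> "tnkscdn" -> "scdn"
  "ncrhfumvrpo" -> "oprvmufhrcn" -> "vmufhrcn"
  "qoyo" -> "oyoq" -> "q"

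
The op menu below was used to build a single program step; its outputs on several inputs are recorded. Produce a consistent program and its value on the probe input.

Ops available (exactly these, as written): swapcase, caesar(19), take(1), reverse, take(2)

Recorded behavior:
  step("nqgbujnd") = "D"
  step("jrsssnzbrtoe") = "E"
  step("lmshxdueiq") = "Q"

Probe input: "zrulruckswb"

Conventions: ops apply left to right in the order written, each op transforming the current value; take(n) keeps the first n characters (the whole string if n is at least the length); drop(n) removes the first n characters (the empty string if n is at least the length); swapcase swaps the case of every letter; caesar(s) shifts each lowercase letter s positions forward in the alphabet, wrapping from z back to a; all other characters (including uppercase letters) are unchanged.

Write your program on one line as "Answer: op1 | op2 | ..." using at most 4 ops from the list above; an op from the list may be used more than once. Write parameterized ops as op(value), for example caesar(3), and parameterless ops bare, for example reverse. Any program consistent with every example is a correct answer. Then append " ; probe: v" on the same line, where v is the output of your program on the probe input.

reverse | take(1) | swapcase ; probe: "B"

Check, running the answer program on each example:
  "nqgbujnd" -> "dnjubgqn" -> "d" -> "D"
  "jrsssnzbrtoe" -> "eotrbznsssrj" -> "e" -> "E"
  "lmshxdueiq" -> "qieudxhsml" -> "q" -> "Q"
  probe: "zrulruckswb" -> "bwskcurlurz" -> "b" -> "B"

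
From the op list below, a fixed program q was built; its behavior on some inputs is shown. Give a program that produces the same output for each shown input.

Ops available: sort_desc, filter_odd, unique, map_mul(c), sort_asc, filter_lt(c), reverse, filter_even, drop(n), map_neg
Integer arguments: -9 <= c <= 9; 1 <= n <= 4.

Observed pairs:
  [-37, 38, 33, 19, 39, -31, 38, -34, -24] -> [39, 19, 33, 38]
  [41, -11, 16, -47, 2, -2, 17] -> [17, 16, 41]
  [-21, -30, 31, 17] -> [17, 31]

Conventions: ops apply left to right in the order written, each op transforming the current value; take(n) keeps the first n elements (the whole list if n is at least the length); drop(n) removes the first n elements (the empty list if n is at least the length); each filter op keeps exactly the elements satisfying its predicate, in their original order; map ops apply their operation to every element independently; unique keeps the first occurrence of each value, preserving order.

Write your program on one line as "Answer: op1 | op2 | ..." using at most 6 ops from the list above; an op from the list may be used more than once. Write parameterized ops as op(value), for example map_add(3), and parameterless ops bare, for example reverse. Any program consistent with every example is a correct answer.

map_neg | unique | filter_lt(4) | filter_lt(-3) | reverse | map_neg

Check, running the answer program on each example:
  [-37, 38, 33, 19, 39, -31, 38, -34, -24] -> [37, -38, -33, -19, -39, 31, -38, 34, 24] -> [37, -38, -33, -19, -39, 31, 34, 24] -> [-38, -33, -19, -39] -> [-38, -33, -19, -39] -> [-39, -19, -33, -38] -> [39, 19, 33, 38]
  [41, -11, 16, -47, 2, -2, 17] -> [-41, 11, -16, 47, -2, 2, -17] -> [-41, 11, -16, 47, -2, 2, -17] -> [-41, -16, -2, 2, -17] -> [-41, -16, -17] -> [-17, -16, -41] -> [17, 16, 41]
  [-21, -30, 31, 17] -> [21, 30, -31, -17] -> [21, 30, -31, -17] -> [-31, -17] -> [-31, -17] -> [-17, -31] -> [17, 31]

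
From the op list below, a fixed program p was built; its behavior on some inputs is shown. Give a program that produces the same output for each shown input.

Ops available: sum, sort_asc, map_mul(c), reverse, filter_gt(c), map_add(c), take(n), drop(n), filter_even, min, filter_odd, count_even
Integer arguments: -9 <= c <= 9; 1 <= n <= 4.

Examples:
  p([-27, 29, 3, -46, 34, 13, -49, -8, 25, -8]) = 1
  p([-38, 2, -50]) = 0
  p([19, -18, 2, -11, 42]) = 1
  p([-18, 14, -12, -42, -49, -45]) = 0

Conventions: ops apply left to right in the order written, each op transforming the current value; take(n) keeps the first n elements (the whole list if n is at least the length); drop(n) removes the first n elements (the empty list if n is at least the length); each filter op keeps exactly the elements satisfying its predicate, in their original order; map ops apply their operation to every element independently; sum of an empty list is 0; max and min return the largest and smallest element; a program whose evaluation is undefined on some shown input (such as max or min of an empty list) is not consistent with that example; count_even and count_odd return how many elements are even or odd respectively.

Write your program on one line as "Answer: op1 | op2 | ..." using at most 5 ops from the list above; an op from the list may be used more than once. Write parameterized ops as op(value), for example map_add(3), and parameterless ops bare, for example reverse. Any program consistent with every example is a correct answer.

take(2) | filter_gt(9) | map_add(5) | map_add(-6) | count_even

Check, running the answer program on each example:
  [-27, 29, 3, -46, 34, 13, -49, -8, 25, -8] -> [-27, 29] -> [29] -> [34] -> [28] -> 1
  [-38, 2, -50] -> [-38, 2] -> [] -> [] -> [] -> 0
  [19, -18, 2, -11, 42] -> [19, -18] -> [19] -> [24] -> [18] -> 1
  [-18, 14, -12, -42, -49, -45] -> [-18, 14] -> [14] -> [19] -> [13] -> 0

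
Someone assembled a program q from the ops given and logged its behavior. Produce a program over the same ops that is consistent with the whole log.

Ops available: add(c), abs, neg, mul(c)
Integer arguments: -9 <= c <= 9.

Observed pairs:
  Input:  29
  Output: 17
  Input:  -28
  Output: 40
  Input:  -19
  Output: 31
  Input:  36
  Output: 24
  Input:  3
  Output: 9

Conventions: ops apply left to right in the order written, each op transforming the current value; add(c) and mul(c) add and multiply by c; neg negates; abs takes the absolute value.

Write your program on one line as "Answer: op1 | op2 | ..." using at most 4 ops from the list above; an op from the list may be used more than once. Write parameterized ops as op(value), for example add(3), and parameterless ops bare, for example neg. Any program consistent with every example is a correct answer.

add(-5) | add(-7) | neg | abs

Check, running the answer program on each example:
  29 -> 24 -> 17 -> -17 -> 17
  -28 -> -33 -> -40 -> 40 -> 40
  -19 -> -24 -> -31 -> 31 -> 31
  36 -> 31 -> 24 -> -24 -> 24
  3 -> -2 -> -9 -> 9 -> 9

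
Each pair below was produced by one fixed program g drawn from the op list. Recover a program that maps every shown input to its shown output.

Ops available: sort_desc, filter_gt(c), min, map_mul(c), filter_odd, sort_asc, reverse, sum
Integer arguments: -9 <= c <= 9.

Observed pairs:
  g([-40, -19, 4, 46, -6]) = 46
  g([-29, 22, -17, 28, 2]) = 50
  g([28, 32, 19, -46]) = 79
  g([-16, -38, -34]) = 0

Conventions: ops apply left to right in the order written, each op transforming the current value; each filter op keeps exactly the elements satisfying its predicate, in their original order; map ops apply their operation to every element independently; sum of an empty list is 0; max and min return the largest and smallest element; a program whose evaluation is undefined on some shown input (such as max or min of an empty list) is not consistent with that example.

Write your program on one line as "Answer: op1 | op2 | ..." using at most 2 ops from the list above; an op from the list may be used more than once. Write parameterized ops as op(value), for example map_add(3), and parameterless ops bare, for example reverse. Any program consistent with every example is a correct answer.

filter_gt(7) | sum

Check, running the answer program on each example:
  [-40, -19, 4, 46, -6] -> [46] -> 46
  [-29, 22, -17, 28, 2] -> [22, 28] -> 50
  [28, 32, 19, -46] -> [28, 32, 19] -> 79
  [-16, -38, -34] -> [] -> 0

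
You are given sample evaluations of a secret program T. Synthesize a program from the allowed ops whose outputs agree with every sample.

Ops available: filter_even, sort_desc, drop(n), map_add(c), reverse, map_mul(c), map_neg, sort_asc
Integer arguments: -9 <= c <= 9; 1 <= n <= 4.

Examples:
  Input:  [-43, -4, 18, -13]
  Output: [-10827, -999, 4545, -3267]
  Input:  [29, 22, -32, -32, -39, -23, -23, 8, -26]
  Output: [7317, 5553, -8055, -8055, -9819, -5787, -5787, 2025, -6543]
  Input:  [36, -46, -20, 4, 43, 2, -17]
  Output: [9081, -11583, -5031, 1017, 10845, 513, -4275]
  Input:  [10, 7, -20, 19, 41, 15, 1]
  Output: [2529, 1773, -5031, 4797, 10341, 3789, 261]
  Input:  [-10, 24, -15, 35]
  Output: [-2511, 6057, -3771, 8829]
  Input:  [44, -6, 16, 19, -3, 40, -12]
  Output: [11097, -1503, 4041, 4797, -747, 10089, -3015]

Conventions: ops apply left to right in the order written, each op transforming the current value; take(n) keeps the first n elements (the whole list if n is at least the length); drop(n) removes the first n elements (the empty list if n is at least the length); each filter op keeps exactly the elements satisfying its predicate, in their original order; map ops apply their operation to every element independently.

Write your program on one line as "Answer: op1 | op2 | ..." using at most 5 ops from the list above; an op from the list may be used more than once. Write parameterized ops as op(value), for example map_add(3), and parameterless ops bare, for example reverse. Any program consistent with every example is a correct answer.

map_mul(7) | map_mul(-4) | map_add(-1) | map_mul(-9)

Check, running the answer program on each example:
  [-43, -4, 18, -13] -> [-301, -28, 126, -91] -> [1204, 112, -504, 364] -> [1203, 111, -505, 363] -> [-10827, -999, 4545, -3267]
  [29, 22, -32, -32, -39, -23, -23, 8, -26] -> [203, 154, -224, -224, -273, -161, -161, 56, -182] -> [-812, -616, 896, 896, 1092, 644, 644, -224, 728] -> [-813, -617, 895, 895, 1091, 643, 643, -225, 727] -> [7317, 5553, -8055, -8055, -9819, -5787, -5787, 2025, -6543]
  [36, -46, -20, 4, 43, 2, -17] -> [252, -322, -140, 28, 301, 14, -119] -> [-1008, 1288, 560, -112, -1204, -56, 476] -> [-1009, 1287, 559, -113, -1205, -57, 475] -> [9081, -11583, -5031, 1017, 10845, 513, -4275]
  [10, 7, -20, 19, 41, 15, 1] -> [70, 49, -140, 133, 287, 105, 7] -> [-280, -196, 560, -532, -1148, -420, -28] -> [-281, -197, 559, -533, -1149, -421, -29] -> [2529, 1773, -5031, 4797, 10341, 3789, 261]
  [-10, 24, -15, 35] -> [-70, 168, -105, 245] -> [280, -672, 420, -980] -> [279, -673, 419, -981] -> [-2511, 6057, -3771, 8829]
  [44, -6, 16, 19, -3, 40, -12] -> [308, -42, 112, 133, -21, 280, -84] -> [-1232, 168, -448, -532, 84, -1120, 336] -> [-1233, 167, -449, -533, 83, -1121, 335] -> [11097, -1503, 4041, 4797, -747, 10089, -3015]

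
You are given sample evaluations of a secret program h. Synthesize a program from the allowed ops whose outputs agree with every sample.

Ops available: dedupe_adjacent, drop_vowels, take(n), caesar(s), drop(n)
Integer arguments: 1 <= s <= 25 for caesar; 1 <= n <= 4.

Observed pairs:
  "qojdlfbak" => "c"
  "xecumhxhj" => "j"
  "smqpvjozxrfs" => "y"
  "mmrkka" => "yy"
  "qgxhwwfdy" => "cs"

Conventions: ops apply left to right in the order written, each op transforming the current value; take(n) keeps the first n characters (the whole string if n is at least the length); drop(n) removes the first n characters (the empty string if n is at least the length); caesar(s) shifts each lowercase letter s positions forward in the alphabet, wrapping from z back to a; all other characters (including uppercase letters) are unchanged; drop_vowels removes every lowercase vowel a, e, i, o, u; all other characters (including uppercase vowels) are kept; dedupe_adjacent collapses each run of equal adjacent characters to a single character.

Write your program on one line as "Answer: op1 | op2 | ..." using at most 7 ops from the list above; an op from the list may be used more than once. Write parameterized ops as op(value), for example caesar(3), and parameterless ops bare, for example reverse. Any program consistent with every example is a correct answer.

take(2) | drop_vowels | caesar(9) | caesar(4) | caesar(25) | drop_vowels

Check, running the answer program on each example:
  "qojdlfbak" -> "qo" -> "q" -> "z" -> "d" -> "c" -> "c"
  "xecumhxhj" -> "xe" -> "x" -> "g" -> "k" -> "j" -> "j"
  "smqpvjozxrfs" -> "sm" -> "sm" -> "bv" -> "fz" -> "ey" -> "y"
  "mmrkka" -> "mm" -> "mm" -> "vv" -> "zz" -> "yy" -> "yy"
  "qgxhwwfdy" -> "qg" -> "qg" -> "zp" -> "dt" -> "cs" -> "cs"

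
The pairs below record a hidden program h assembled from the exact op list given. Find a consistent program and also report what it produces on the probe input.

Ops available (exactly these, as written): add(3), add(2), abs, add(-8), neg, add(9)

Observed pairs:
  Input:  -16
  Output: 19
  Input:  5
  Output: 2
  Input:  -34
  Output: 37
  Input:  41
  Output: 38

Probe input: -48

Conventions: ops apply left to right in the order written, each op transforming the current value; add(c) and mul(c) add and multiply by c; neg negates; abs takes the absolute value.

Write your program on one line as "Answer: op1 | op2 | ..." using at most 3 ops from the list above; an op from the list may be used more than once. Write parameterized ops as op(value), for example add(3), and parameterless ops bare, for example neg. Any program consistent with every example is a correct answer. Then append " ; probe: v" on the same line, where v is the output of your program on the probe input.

neg | add(3) | abs ; probe: 51

Check, running the answer program on each example:
  -16 -> 16 -> 19 -> 19
  5 -> -5 -> -2 -> 2
  -34 -> 34 -> 37 -> 37
  41 -> -41 -> -38 -> 38
  probe: -48 -> 48 -> 51 -> 51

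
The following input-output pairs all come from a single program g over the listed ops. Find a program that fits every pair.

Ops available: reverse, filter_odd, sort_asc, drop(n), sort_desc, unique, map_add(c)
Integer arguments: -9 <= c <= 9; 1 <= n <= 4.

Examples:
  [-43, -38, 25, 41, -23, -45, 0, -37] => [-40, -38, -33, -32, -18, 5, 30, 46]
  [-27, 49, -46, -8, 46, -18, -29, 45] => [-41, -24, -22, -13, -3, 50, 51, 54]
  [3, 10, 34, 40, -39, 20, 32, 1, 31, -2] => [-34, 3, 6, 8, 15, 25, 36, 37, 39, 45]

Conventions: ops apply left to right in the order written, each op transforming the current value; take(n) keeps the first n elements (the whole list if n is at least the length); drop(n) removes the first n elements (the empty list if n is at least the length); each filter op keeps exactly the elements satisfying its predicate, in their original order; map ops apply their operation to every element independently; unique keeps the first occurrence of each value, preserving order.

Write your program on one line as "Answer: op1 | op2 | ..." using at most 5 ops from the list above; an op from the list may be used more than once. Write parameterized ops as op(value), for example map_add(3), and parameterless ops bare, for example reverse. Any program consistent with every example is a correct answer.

sort_asc | reverse | map_add(5) | sort_asc

Check, running the answer program on each example:
  [-43, -38, 25, 41, -23, -45, 0, -37] -> [-45, -43, -38, -37, -23, 0, 25, 41] -> [41, 25, 0, -23, -37, -38, -43, -45] -> [46, 30, 5, -18, -32, -33, -38, -40] -> [-40, -38, -33, -32, -18, 5, 30, 46]
  [-27, 49, -46, -8, 46, -18, -29, 45] -> [-46, -29, -27, -18, -8, 45, 46, 49] -> [49, 46, 45, -8, -18, -27, -29, -46] -> [54, 51, 50, -3, -13, -22, -24, -41] -> [-41, -24, -22, -13, -3, 50, 51, 54]
  [3, 10, 34, 40, -39, 20, 32, 1, 31, -2] -> [-39, -2, 1, 3, 10, 20, 31, 32, 34, 40] -> [40, 34, 32, 31, 20, 10, 3, 1, -2, -39] -> [45, 39, 37, 36, 25, 15, 8, 6, 3, -34] -> [-34, 3, 6, 8, 15, 25, 36, 37, 39, 45]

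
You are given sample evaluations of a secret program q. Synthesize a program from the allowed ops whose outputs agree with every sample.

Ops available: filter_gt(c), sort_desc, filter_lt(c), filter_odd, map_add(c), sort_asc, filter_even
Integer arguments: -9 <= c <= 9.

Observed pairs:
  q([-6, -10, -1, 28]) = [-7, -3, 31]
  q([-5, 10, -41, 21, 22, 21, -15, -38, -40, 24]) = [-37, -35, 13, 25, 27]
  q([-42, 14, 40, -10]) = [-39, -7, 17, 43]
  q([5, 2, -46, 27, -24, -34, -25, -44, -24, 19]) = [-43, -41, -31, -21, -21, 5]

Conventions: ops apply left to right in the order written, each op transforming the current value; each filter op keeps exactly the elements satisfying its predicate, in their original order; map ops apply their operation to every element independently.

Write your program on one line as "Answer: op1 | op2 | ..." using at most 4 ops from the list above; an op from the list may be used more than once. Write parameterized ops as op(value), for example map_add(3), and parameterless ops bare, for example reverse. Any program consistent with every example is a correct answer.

sort_desc | sort_asc | filter_even | map_add(3)

Check, running the answer program on each example:
  [-6, -10, -1, 28] -> [28, -1, -6, -10] -> [-10, -6, -1, 28] -> [-10, -6, 28] -> [-7, -3, 31]
  [-5, 10, -41, 21, 22, 21, -15, -38, -40, 24] -> [24, 22, 21, 21, 10, -5, -15, -38, -40, -41] -> [-41, -40, -38, -15, -5, 10, 21, 21, 22, 24] -> [-40, -38, 10, 22, 24] -> [-37, -35, 13, 25, 27]
  [-42, 14, 40, -10] -> [40, 14, -10, -42] -> [-42, -10, 14, 40] -> [-42, -10, 14, 40] -> [-39, -7, 17, 43]
  [5, 2, -46, 27, -24, -34, -25, -44, -24, 19] -> [27, 19, 5, 2, -24, -24, -25, -34, -44, -46] -> [-46, -44, -34, -25, -24, -24, 2, 5, 19, 27] -> [-46, -44, -34, -24, -24, 2] -> [-43, -41, -31, -21, -21, 5]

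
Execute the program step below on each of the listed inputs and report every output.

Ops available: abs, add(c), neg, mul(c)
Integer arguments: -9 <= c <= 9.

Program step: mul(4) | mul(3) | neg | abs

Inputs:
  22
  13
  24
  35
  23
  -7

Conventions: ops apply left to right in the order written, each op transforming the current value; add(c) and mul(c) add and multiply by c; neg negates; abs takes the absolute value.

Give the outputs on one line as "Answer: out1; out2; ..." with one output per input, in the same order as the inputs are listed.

Execution, op by op:
  22 -> 88 -> 264 -> -264 -> 264
  13 -> 52 -> 156 -> -156 -> 156
  24 -> 96 -> 288 -> -288 -> 288
  35 -> 140 -> 420 -> -420 -> 420
  23 -> 92 -> 276 -> -276 -> 276
  -7 -> -28 -> -84 -> 84 -> 84

264; 156; 288; 420; 276; 84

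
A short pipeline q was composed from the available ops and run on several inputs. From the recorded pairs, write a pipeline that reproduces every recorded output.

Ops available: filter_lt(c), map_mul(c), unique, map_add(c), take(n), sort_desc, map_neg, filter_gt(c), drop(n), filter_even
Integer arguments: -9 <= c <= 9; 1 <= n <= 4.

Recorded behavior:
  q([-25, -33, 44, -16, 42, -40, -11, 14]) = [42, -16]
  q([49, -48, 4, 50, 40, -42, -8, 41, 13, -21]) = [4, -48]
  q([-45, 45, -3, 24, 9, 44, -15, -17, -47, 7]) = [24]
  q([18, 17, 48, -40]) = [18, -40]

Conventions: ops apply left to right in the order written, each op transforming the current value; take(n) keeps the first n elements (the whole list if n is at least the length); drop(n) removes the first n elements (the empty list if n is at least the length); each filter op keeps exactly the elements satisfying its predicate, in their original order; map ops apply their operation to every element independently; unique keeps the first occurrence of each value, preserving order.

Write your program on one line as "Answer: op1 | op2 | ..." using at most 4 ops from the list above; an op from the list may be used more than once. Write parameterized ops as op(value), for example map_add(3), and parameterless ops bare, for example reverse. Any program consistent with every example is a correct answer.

filter_even | take(3) | sort_desc | drop(1)

Check, running the answer program on each example:
  [-25, -33, 44, -16, 42, -40, -11, 14] -> [44, -16, 42, -40, 14] -> [44, -16, 42] -> [44, 42, -16] -> [42, -16]
  [49, -48, 4, 50, 40, -42, -8, 41, 13, -21] -> [-48, 4, 50, 40, -42, -8] -> [-48, 4, 50] -> [50, 4, -48] -> [4, -48]
  [-45, 45, -3, 24, 9, 44, -15, -17, -47, 7] -> [24, 44] -> [24, 44] -> [44, 24] -> [24]
  [18, 17, 48, -40] -> [18, 48, -40] -> [18, 48, -40] -> [48, 18, -40] -> [18, -40]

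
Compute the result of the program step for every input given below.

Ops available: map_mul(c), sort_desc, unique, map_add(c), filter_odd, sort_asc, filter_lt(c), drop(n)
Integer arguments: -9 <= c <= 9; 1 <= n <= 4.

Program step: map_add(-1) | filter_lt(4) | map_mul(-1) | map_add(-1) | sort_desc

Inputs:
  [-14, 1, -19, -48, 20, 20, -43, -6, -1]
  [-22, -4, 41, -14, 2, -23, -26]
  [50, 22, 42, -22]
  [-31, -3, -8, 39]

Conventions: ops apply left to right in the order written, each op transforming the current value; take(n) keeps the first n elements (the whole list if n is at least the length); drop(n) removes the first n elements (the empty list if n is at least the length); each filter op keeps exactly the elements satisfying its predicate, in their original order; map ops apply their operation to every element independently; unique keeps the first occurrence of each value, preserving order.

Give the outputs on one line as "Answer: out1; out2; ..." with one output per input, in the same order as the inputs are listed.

Execution, op by op:
  [-14, 1, -19, -48, 20, 20, -43, -6, -1] -> [-15, 0, -20, -49, 19, 19, -44, -7, -2] -> [-15, 0, -20, -49, -44, -7, -2] -> [15, 0, 20, 49, 44, 7, 2] -> [14, -1, 19, 48, 43, 6, 1] -> [48, 43, 19, 14, 6, 1, -1]
  [-22, -4, 41, -14, 2, -23, -26] -> [-23, -5, 40, -15, 1, -24, -27] -> [-23, -5, -15, 1, -24, -27] -> [23, 5, 15, -1, 24, 27] -> [22, 4, 14, -2, 23, 26] -> [26, 23, 22, 14, 4, -2]
  [50, 22, 42, -22] -> [49, 21, 41, -23] -> [-23] -> [23] -> [22] -> [22]
  [-31, -3, -8, 39] -> [-32, -4, -9, 38] -> [-32, -4, -9] -> [32, 4, 9] -> [31, 3, 8] -> [31, 8, 3]

[48, 43, 19, 14, 6, 1, -1]; [26, 23, 22, 14, 4, -2]; [22]; [31, 8, 3]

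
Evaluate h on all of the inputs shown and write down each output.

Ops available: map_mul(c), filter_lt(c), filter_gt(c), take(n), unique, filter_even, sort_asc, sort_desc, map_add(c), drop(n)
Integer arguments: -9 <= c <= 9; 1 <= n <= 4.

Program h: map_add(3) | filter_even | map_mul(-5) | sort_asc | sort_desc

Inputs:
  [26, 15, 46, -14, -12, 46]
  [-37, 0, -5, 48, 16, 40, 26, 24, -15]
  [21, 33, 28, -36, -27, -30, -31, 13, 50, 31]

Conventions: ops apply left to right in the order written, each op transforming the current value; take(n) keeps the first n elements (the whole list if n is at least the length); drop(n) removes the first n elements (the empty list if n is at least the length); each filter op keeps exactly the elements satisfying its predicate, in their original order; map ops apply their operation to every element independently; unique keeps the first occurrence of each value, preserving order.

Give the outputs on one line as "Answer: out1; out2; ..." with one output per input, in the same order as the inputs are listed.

Execution, op by op:
  [26, 15, 46, -14, -12, 46] -> [29, 18, 49, -11, -9, 49] -> [18] -> [-90] -> [-90] -> [-90]
  [-37, 0, -5, 48, 16, 40, 26, 24, -15] -> [-34, 3, -2, 51, 19, 43, 29, 27, -12] -> [-34, -2, -12] -> [170, 10, 60] -> [10, 60, 170] -> [170, 60, 10]
  [21, 33, 28, -36, -27, -30, -31, 13, 50, 31] -> [24, 36, 31, -33, -24, -27, -28, 16, 53, 34] -> [24, 36, -24, -28, 16, 34] -> [-120, -180, 120, 140, -80, -170] -> [-180, -170, -120, -80, 120, 140] -> [140, 120, -80, -120, -170, -180]

[-90]; [170, 60, 10]; [140, 120, -80, -120, -170, -180]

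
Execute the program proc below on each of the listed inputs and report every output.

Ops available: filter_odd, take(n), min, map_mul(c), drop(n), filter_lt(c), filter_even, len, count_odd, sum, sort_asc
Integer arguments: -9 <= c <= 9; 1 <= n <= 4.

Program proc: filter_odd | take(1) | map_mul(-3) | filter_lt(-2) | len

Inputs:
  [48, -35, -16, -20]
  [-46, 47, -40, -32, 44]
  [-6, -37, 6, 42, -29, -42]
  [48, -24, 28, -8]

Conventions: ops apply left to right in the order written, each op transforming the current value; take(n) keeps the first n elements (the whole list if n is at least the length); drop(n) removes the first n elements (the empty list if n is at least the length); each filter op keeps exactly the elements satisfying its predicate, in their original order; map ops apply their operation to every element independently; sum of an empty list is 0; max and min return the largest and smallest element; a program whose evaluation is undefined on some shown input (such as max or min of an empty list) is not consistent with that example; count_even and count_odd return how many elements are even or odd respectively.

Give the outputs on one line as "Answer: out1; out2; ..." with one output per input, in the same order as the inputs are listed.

0; 1; 0; 0

Execution, op by op:
  [48, -35, -16, -20] -> [-35] -> [-35] -> [105] -> [] -> 0
  [-46, 47, -40, -32, 44] -> [47] -> [47] -> [-141] -> [-141] -> 1
  [-6, -37, 6, 42, -29, -42] -> [-37, -29] -> [-37] -> [111] -> [] -> 0
  [48, -24, 28, -8] -> [] -> [] -> [] -> [] -> 0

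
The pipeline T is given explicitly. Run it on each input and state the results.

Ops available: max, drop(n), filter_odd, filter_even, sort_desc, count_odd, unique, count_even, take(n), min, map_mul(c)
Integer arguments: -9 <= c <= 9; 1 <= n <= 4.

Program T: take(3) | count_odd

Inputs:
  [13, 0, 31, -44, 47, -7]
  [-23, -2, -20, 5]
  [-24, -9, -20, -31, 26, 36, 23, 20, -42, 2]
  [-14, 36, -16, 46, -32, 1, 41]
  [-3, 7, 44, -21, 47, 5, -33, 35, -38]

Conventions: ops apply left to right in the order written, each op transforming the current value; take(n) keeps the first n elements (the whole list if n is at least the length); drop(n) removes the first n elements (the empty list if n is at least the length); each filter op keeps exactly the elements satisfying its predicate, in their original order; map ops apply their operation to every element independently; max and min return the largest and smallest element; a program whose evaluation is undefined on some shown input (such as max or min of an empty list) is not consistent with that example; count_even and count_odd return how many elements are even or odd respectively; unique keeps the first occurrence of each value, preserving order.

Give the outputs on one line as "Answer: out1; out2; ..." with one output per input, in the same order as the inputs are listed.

2; 1; 1; 0; 2

Execution, op by op:
  [13, 0, 31, -44, 47, -7] -> [13, 0, 31] -> 2
  [-23, -2, -20, 5] -> [-23, -2, -20] -> 1
  [-24, -9, -20, -31, 26, 36, 23, 20, -42, 2] -> [-24, -9, -20] -> 1
  [-14, 36, -16, 46, -32, 1, 41] -> [-14, 36, -16] -> 0
  [-3, 7, 44, -21, 47, 5, -33, 35, -38] -> [-3, 7, 44] -> 2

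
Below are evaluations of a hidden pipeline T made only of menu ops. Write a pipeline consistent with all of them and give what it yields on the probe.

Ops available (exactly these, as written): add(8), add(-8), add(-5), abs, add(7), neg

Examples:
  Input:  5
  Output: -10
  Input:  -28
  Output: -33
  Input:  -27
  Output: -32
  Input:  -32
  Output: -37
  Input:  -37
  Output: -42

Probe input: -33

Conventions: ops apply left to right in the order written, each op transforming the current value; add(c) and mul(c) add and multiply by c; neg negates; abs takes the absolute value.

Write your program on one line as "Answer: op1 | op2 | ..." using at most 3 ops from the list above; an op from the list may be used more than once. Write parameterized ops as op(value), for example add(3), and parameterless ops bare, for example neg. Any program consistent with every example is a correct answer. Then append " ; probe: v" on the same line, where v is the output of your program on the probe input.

abs | neg | add(-5) ; probe: -38

Check, running the answer program on each example:
  5 -> 5 -> -5 -> -10
  -28 -> 28 -> -28 -> -33
  -27 -> 27 -> -27 -> -32
  -32 -> 32 -> -32 -> -37
  -37 -> 37 -> -37 -> -42
  probe: -33 -> 33 -> -33 -> -38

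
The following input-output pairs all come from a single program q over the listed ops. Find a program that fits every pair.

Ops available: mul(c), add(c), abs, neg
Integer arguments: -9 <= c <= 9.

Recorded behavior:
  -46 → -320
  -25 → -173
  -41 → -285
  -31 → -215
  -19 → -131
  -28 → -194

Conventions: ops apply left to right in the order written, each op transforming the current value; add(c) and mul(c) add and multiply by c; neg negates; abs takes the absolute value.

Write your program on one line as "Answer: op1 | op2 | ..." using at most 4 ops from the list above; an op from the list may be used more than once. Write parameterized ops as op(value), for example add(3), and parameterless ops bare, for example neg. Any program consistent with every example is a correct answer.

mul(-7) | add(-2) | neg

Check, running the answer program on each example:
  -46 -> 322 -> 320 -> -320
  -25 -> 175 -> 173 -> -173
  -41 -> 287 -> 285 -> -285
  -31 -> 217 -> 215 -> -215
  -19 -> 133 -> 131 -> -131
  -28 -> 196 -> 194 -> -194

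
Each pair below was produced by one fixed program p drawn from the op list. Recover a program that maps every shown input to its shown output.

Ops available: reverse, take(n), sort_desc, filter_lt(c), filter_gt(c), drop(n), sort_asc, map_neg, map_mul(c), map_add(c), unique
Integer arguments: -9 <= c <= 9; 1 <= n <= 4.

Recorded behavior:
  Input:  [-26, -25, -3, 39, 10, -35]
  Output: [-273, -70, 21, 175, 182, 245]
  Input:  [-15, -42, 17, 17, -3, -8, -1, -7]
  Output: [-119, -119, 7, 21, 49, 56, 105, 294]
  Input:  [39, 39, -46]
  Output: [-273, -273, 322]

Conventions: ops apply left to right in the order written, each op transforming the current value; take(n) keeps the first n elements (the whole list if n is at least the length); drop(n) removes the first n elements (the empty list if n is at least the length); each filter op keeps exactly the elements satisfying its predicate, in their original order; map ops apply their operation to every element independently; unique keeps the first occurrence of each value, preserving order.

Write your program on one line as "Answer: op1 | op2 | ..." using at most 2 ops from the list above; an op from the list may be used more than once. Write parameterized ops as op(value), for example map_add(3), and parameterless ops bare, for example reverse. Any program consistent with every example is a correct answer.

map_mul(-7) | sort_asc

Check, running the answer program on each example:
  [-26, -25, -3, 39, 10, -35] -> [182, 175, 21, -273, -70, 245] -> [-273, -70, 21, 175, 182, 245]
  [-15, -42, 17, 17, -3, -8, -1, -7] -> [105, 294, -119, -119, 21, 56, 7, 49] -> [-119, -119, 7, 21, 49, 56, 105, 294]
  [39, 39, -46] -> [-273, -273, 322] -> [-273, -273, 322]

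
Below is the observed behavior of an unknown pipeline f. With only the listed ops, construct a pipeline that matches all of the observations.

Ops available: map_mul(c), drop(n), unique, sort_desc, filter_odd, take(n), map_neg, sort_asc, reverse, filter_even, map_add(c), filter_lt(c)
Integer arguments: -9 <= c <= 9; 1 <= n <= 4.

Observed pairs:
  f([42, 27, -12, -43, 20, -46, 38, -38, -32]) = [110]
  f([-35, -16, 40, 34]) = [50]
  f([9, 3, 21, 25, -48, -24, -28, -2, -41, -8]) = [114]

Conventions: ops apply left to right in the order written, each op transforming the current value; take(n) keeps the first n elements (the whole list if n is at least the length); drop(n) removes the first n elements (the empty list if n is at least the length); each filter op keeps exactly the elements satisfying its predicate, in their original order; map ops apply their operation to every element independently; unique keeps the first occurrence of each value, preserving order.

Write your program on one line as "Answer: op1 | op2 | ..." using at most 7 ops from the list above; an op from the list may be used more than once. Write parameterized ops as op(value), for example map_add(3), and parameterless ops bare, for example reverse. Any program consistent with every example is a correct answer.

drop(1) | sort_asc | take(2) | take(1) | map_add(-9) | map_mul(-2)

Check, running the answer program on each example:
  [42, 27, -12, -43, 20, -46, 38, -38, -32] -> [27, -12, -43, 20, -46, 38, -38, -32] -> [-46, -43, -38, -32, -12, 20, 27, 38] -> [-46, -43] -> [-46] -> [-55] -> [110]
  [-35, -16, 40, 34] -> [-16, 40, 34] -> [-16, 34, 40] -> [-16, 34] -> [-16] -> [-25] -> [50]
  [9, 3, 21, 25, -48, -24, -28, -2, -41, -8] -> [3, 21, 25, -48, -24, -28, -2, -41, -8] -> [-48, -41, -28, -24, -8, -2, 3, 21, 25] -> [-48, -41] -> [-48] -> [-57] -> [114]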